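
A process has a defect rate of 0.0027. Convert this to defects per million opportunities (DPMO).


DPMO = defect_rate * 1000000 = 0.0027 * 1000000

2700


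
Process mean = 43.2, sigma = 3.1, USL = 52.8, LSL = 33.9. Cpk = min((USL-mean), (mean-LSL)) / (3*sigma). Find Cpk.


Cpu = (52.8 - 43.2) / (3 * 3.1) = 1.03
Cpl = (43.2 - 33.9) / (3 * 3.1) = 1.0
Cpk = min(1.03, 1.0) = 1.0

1.0


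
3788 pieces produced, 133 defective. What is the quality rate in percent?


Formula: Quality Rate = Good Pieces / Total Pieces * 100
Good pieces = 3788 - 133 = 3655
QR = 3655 / 3788 * 100 = 96.5%

96.5%


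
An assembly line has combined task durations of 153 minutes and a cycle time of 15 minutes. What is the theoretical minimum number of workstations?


Formula: N_min = ceil(Sum of Task Times / Cycle Time)
N_min = ceil(153 min / 15 min) = ceil(10.2)
N_min = 11 stations

11


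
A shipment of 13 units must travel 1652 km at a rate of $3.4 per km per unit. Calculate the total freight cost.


TC = dist * cost * units = 1652 * 3.4 * 13 = $73018.40

$73018.40


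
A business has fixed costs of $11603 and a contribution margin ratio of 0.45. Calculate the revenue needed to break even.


Formula: BER = Fixed Costs / Contribution Margin Ratio
BER = $11603 / 0.45
BER = $25784.44 (to the nearest cent)

$25784.44


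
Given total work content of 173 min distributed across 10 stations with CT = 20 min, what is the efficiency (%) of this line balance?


Formula: Efficiency = Sum of Task Times / (N_stations * CT) * 100
Total station capacity = 10 stations * 20 min = 200 min
Efficiency = 173 / 200 * 100 = 86.5%

86.5%


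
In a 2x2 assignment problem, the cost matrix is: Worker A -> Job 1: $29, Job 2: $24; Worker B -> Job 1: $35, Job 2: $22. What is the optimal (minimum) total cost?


Option 1: A->1 + B->2 = $29 + $22 = $51
Option 2: A->2 + B->1 = $24 + $35 = $59
Min cost = min($51, $59) = $51

$51


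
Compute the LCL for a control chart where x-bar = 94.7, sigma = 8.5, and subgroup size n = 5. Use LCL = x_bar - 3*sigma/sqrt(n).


LCL = 94.7 - 3 * 8.5 / sqrt(5)

83.3


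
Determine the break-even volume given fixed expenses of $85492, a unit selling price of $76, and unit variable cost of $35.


Formula: BEQ = Fixed Costs / (Price - Variable Cost)
Contribution margin = $76 - $35 = $41/unit
BEQ = ceil($85492 / $41/unit) = ceil(2085.17) = 2086 units

2086 units


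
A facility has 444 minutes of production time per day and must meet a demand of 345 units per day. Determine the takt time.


Formula: Takt Time = Available Production Time / Customer Demand
Takt = 444 min/day / 345 units/day
Takt = 1.29 min/unit

1.29 min/unit


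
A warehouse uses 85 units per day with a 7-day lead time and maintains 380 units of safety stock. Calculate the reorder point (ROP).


Formula: ROP = (Daily Demand * Lead Time) + Safety Stock
Demand during lead time = 85 * 7 = 595 units
ROP = 595 + 380 = 975 units

975 units


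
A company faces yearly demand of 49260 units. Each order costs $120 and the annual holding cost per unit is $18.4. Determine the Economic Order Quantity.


Formula: EOQ = sqrt(2 * D * S / H)
Numerator: 2 * 49260 * 120 = 11822400
2DS/H = 11822400 / 18.4 = 642521.7
EOQ = sqrt(642521.7) = 801.6 units

801.6 units


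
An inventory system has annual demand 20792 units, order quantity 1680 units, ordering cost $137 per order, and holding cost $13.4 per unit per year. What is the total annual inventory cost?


TC = 20792/1680 * 137 + 1680/2 * 13.4

$12951.54


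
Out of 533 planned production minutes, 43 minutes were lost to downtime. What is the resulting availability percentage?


Formula: Availability = (Planned Time - Downtime) / Planned Time * 100
Uptime = 533 - 43 = 490 min
Availability = 490 / 533 * 100 = 91.9%

91.9%


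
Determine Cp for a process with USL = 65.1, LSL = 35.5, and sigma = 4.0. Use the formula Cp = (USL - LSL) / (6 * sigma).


Cp = (65.1 - 35.5) / (6 * 4.0)

1.23


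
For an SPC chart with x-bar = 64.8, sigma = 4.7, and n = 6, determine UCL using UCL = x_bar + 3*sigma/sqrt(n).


UCL = 64.8 + 3 * 4.7 / sqrt(6)

70.56


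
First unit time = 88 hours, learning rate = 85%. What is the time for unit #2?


Formula: T_n = T_1 * (learning_rate)^(log2(n)) where learning_rate = rate/100
Doublings = log2(2) = 1
T_n = 88 * 0.85^1
T_n = 88 * 0.85 = 74.8 hours

74.8 hours


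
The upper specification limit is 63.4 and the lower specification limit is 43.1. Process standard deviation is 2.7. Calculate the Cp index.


Cp = (63.4 - 43.1) / (6 * 2.7)

1.25


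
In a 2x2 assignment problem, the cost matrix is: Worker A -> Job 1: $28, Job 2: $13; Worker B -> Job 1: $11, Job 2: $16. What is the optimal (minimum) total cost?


Option 1: A->1 + B->2 = $28 + $16 = $44
Option 2: A->2 + B->1 = $13 + $11 = $24
Min cost = min($44, $24) = $24

$24


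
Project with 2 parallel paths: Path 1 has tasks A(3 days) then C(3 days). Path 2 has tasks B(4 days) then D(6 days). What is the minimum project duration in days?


Path 1 = 3 + 3 = 6 days
Path 2 = 4 + 6 = 10 days
Duration = max(6, 10) = 10 days

10 days


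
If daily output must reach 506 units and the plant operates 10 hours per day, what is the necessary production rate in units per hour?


Formula: Production Rate = Daily Demand / Available Hours
Rate = 506 units/day / 10 hours/day
Rate = 50.6 units/hour

50.6 units/hour


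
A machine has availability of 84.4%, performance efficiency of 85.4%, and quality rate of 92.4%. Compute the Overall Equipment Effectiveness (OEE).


Formula: OEE = Availability * Performance * Quality / 10000
A * P = 84.4% * 85.4% / 100 = 72.08%
OEE = 72.08% * 92.4% / 100 = 66.6%

66.6%


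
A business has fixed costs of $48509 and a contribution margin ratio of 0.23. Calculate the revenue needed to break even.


Formula: BER = Fixed Costs / Contribution Margin Ratio
BER = $48509 / 0.23
BER = $210908.70 (to the nearest cent)

$210908.70


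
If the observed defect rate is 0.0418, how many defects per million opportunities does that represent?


DPMO = defect_rate * 1000000 = 0.0418 * 1000000

41800


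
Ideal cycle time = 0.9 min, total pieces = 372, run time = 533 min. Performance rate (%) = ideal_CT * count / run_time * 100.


Formula: Performance = (Ideal CT * Total Count) / Run Time * 100
Ideal output time = 0.9 * 372 = 334.8 min
Performance = 334.8 / 533 * 100 = 62.8%

62.8%


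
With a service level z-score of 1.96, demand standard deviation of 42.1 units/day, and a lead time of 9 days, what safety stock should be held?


Formula: SS = z * sigma_d * sqrt(LT)
sqrt(LT) = sqrt(9) = 3.0
SS = 1.96 * 42.1 * 3.0
SS = 247.5 units

247.5 units


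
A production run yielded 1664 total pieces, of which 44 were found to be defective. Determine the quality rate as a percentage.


Formula: Quality Rate = Good Pieces / Total Pieces * 100
Good pieces = 1664 - 44 = 1620
QR = 1620 / 1664 * 100 = 97.4%

97.4%


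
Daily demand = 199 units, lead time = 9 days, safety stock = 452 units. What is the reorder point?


Formula: ROP = (Daily Demand * Lead Time) + Safety Stock
Demand during lead time = 199 * 9 = 1791 units
ROP = 1791 + 452 = 2243 units

2243 units


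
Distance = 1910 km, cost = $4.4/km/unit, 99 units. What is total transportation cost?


TC = dist * cost * units = 1910 * 4.4 * 99 = $831996.00

$831996.00


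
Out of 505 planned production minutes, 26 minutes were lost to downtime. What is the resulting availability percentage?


Formula: Availability = (Planned Time - Downtime) / Planned Time * 100
Uptime = 505 - 26 = 479 min
Availability = 479 / 505 * 100 = 94.9%

94.9%


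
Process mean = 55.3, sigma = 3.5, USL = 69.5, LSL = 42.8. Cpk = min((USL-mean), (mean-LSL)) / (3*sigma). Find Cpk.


Cpu = (69.5 - 55.3) / (3 * 3.5) = 1.35
Cpl = (55.3 - 42.8) / (3 * 3.5) = 1.19
Cpk = min(1.35, 1.19) = 1.19

1.19


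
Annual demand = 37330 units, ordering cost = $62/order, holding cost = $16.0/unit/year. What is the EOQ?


Formula: EOQ = sqrt(2 * D * S / H)
Numerator: 2 * 37330 * 62 = 4628920
2DS/H = 4628920 / 16.0 = 289307.5
EOQ = sqrt(289307.5) = 537.9 units

537.9 units


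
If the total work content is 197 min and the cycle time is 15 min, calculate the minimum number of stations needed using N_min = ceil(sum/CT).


Formula: N_min = ceil(Sum of Task Times / Cycle Time)
N_min = ceil(197 min / 15 min) = ceil(13.1333)
N_min = 14 stations

14


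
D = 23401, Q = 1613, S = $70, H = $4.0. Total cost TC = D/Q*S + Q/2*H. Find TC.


TC = 23401/1613 * 70 + 1613/2 * 4.0

$4241.54


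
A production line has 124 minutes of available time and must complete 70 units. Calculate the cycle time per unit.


Formula: CT = Available Time / Number of Units
CT = 124 min / 70 units
CT = 1.77 min/unit

1.77 min/unit


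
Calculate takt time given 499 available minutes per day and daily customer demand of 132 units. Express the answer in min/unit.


Formula: Takt Time = Available Production Time / Customer Demand
Takt = 499 min/day / 132 units/day
Takt = 3.78 min/unit

3.78 min/unit


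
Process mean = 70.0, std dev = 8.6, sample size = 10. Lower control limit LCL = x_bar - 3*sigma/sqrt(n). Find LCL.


LCL = 70.0 - 3 * 8.6 / sqrt(10)

61.84


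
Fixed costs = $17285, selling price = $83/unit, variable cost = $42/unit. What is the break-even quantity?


Formula: BEQ = Fixed Costs / (Price - Variable Cost)
Contribution margin = $83 - $42 = $41/unit
BEQ = ceil($17285 / $41/unit) = ceil(421.59) = 422 units

422 units


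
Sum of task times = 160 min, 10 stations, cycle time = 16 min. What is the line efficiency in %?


Formula: Efficiency = Sum of Task Times / (N_stations * CT) * 100
Total station capacity = 10 stations * 16 min = 160 min
Efficiency = 160 / 160 * 100 = 100.0%

100.0%


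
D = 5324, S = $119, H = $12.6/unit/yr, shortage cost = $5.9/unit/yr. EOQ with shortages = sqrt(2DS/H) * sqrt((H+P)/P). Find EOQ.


Formula: EOQ* = sqrt(2DS/H) * sqrt((H+P)/P)
Base EOQ = sqrt(2*5324*119/12.6) = 317.12 units
Correction = sqrt((12.6+5.9)/5.9) = 1.77076
EOQ* = 317.12 * 1.77076 = 561.5 units

561.5 units


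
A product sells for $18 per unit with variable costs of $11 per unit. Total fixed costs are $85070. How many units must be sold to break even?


Formula: BEQ = Fixed Costs / (Price - Variable Cost)
Contribution margin = $18 - $11 = $7/unit
BEQ = ceil($85070 / $7/unit) = ceil(12152.86) = 12153 units

12153 units


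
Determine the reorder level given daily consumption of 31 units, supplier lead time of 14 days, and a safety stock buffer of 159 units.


Formula: ROP = (Daily Demand * Lead Time) + Safety Stock
Demand during lead time = 31 * 14 = 434 units
ROP = 434 + 159 = 593 units

593 units


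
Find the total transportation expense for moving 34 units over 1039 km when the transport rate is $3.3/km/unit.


TC = dist * cost * units = 1039 * 3.3 * 34 = $116575.80

$116575.80


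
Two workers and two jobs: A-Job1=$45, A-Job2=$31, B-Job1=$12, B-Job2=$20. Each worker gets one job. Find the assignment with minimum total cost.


Option 1: A->1 + B->2 = $45 + $20 = $65
Option 2: A->2 + B->1 = $31 + $12 = $43
Min cost = min($65, $43) = $43

$43


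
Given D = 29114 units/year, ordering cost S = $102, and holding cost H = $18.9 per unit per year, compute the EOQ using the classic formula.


Formula: EOQ = sqrt(2 * D * S / H)
Numerator: 2 * 29114 * 102 = 5939256
2DS/H = 5939256 / 18.9 = 314246.3
EOQ = sqrt(314246.3) = 560.6 units

560.6 units


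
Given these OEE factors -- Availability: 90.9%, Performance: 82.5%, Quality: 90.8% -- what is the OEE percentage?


Formula: OEE = Availability * Performance * Quality / 10000
A * P = 90.9% * 82.5% / 100 = 74.99%
OEE = 74.99% * 90.8% / 100 = 68.1%

68.1%


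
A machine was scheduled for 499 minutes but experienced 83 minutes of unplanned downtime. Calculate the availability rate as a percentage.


Formula: Availability = (Planned Time - Downtime) / Planned Time * 100
Uptime = 499 - 83 = 416 min
Availability = 416 / 499 * 100 = 83.4%

83.4%


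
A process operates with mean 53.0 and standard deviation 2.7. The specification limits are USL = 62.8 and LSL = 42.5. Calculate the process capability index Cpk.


Cpu = (62.8 - 53.0) / (3 * 2.7) = 1.21
Cpl = (53.0 - 42.5) / (3 * 2.7) = 1.3
Cpk = min(1.21, 1.3) = 1.21

1.21


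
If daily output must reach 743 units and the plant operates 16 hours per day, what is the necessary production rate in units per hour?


Formula: Production Rate = Daily Demand / Available Hours
Rate = 743 units/day / 16 hours/day
Rate = 46.4 units/hour

46.4 units/hour


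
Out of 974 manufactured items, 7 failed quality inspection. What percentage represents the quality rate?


Formula: Quality Rate = Good Pieces / Total Pieces * 100
Good pieces = 974 - 7 = 967
QR = 967 / 974 * 100 = 99.3%

99.3%


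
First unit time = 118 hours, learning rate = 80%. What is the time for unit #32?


Formula: T_n = T_1 * (learning_rate)^(log2(n)) where learning_rate = rate/100
Doublings = log2(32) = 5
T_n = 118 * 0.8^5
T_n = 118 * 0.3277 = 38.7 hours

38.7 hours


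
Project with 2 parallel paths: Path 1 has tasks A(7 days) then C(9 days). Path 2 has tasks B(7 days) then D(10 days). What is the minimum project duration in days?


Path 1 = 7 + 9 = 16 days
Path 2 = 7 + 10 = 17 days
Duration = max(16, 17) = 17 days

17 days


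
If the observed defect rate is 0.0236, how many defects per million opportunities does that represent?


DPMO = defect_rate * 1000000 = 0.0236 * 1000000

23600


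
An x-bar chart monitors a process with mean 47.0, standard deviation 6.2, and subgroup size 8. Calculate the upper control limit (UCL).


UCL = 47.0 + 3 * 6.2 / sqrt(8)

53.58


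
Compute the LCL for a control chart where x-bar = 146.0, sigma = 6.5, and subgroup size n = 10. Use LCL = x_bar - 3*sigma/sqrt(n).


LCL = 146.0 - 3 * 6.5 / sqrt(10)

139.83


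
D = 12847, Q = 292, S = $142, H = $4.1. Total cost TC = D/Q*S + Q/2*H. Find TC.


TC = 12847/292 * 142 + 292/2 * 4.1

$6846.11


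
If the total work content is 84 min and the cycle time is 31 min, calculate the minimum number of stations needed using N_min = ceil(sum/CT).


Formula: N_min = ceil(Sum of Task Times / Cycle Time)
N_min = ceil(84 min / 31 min) = ceil(2.7097)
N_min = 3 stations

3


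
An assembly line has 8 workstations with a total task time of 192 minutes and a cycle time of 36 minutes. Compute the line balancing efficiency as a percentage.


Formula: Efficiency = Sum of Task Times / (N_stations * CT) * 100
Total station capacity = 8 stations * 36 min = 288 min
Efficiency = 192 / 288 * 100 = 66.7%

66.7%


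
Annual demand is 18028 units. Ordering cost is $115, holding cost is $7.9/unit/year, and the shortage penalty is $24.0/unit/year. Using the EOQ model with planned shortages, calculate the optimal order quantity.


Formula: EOQ* = sqrt(2DS/H) * sqrt((H+P)/P)
Base EOQ = sqrt(2*18028*115/7.9) = 724.48 units
Correction = sqrt((7.9+24.0)/24.0) = 1.15289
EOQ* = 724.48 * 1.15289 = 835.2 units

835.2 units


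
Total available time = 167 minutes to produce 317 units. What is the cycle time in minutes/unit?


Formula: CT = Available Time / Number of Units
CT = 167 min / 317 units
CT = 0.53 min/unit

0.53 min/unit


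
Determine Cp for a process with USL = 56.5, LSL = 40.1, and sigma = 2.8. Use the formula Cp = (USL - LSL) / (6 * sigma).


Cp = (56.5 - 40.1) / (6 * 2.8)

0.98


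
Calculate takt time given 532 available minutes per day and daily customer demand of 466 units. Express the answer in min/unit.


Formula: Takt Time = Available Production Time / Customer Demand
Takt = 532 min/day / 466 units/day
Takt = 1.14 min/unit

1.14 min/unit


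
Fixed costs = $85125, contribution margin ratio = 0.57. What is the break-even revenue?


Formula: BER = Fixed Costs / Contribution Margin Ratio
BER = $85125 / 0.57
BER = $149342.11 (to the nearest cent)

$149342.11


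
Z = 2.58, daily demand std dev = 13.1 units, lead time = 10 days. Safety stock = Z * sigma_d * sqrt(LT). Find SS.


Formula: SS = z * sigma_d * sqrt(LT)
sqrt(LT) = sqrt(10) = 3.1623
SS = 2.58 * 13.1 * 3.1623
SS = 106.9 units

106.9 units


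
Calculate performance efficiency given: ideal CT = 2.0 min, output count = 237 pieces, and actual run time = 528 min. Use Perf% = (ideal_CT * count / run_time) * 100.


Formula: Performance = (Ideal CT * Total Count) / Run Time * 100
Ideal output time = 2.0 * 237 = 474.0 min
Performance = 474.0 / 528 * 100 = 89.8%

89.8%


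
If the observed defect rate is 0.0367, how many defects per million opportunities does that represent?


DPMO = defect_rate * 1000000 = 0.0367 * 1000000

36700


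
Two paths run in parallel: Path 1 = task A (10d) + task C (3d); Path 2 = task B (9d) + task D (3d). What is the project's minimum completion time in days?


Path 1 = 10 + 3 = 13 days
Path 2 = 9 + 3 = 12 days
Duration = max(13, 12) = 13 days

13 days


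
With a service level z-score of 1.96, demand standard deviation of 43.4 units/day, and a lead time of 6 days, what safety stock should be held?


Formula: SS = z * sigma_d * sqrt(LT)
sqrt(LT) = sqrt(6) = 2.4495
SS = 1.96 * 43.4 * 2.4495
SS = 208.4 units

208.4 units


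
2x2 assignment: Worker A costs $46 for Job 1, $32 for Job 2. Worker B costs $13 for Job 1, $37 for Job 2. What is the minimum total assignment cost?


Option 1: A->1 + B->2 = $46 + $37 = $83
Option 2: A->2 + B->1 = $32 + $13 = $45
Min cost = min($83, $45) = $45

$45


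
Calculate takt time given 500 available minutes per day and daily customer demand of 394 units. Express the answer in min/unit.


Formula: Takt Time = Available Production Time / Customer Demand
Takt = 500 min/day / 394 units/day
Takt = 1.27 min/unit

1.27 min/unit


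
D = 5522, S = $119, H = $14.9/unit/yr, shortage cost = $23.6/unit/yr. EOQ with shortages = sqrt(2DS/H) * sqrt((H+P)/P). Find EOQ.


Formula: EOQ* = sqrt(2DS/H) * sqrt((H+P)/P)
Base EOQ = sqrt(2*5522*119/14.9) = 296.99 units
Correction = sqrt((14.9+23.6)/23.6) = 1.27725
EOQ* = 296.99 * 1.27725 = 379.3 units

379.3 units


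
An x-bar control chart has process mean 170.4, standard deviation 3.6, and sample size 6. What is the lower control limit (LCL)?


LCL = 170.4 - 3 * 3.6 / sqrt(6)

165.99


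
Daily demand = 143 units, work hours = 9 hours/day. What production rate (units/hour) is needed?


Formula: Production Rate = Daily Demand / Available Hours
Rate = 143 units/day / 9 hours/day
Rate = 15.9 units/hour

15.9 units/hour


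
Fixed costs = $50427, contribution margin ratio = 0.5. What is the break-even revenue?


Formula: BER = Fixed Costs / Contribution Margin Ratio
BER = $50427 / 0.5
BER = $100854.00 (to the nearest cent)

$100854.00


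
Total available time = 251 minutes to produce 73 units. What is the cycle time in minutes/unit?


Formula: CT = Available Time / Number of Units
CT = 251 min / 73 units
CT = 3.44 min/unit

3.44 min/unit


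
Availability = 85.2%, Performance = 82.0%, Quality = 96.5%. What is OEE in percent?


Formula: OEE = Availability * Performance * Quality / 10000
A * P = 85.2% * 82.0% / 100 = 69.86%
OEE = 69.86% * 96.5% / 100 = 67.4%

67.4%


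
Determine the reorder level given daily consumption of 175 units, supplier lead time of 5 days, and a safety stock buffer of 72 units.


Formula: ROP = (Daily Demand * Lead Time) + Safety Stock
Demand during lead time = 175 * 5 = 875 units
ROP = 875 + 72 = 947 units

947 units


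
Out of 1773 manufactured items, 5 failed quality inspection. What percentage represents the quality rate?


Formula: Quality Rate = Good Pieces / Total Pieces * 100
Good pieces = 1773 - 5 = 1768
QR = 1768 / 1773 * 100 = 99.7%

99.7%


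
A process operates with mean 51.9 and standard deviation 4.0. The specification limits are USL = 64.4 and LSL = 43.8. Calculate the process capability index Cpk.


Cpu = (64.4 - 51.9) / (3 * 4.0) = 1.04
Cpl = (51.9 - 43.8) / (3 * 4.0) = 0.68
Cpk = min(1.04, 0.68) = 0.68

0.68


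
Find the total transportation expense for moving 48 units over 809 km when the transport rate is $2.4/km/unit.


TC = dist * cost * units = 809 * 2.4 * 48 = $93196.80

$93196.80


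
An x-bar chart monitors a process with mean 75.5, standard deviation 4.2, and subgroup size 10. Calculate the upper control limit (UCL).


UCL = 75.5 + 3 * 4.2 / sqrt(10)

79.48


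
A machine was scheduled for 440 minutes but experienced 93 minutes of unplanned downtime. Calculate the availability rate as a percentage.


Formula: Availability = (Planned Time - Downtime) / Planned Time * 100
Uptime = 440 - 93 = 347 min
Availability = 347 / 440 * 100 = 78.9%

78.9%


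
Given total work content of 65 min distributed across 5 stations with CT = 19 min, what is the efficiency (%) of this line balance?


Formula: Efficiency = Sum of Task Times / (N_stations * CT) * 100
Total station capacity = 5 stations * 19 min = 95 min
Efficiency = 65 / 95 * 100 = 68.4%

68.4%


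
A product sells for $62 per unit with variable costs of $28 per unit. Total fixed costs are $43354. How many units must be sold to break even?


Formula: BEQ = Fixed Costs / (Price - Variable Cost)
Contribution margin = $62 - $28 = $34/unit
BEQ = ceil($43354 / $34/unit) = ceil(1275.12) = 1276 units

1276 units


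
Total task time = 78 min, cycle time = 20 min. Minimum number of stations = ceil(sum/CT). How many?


Formula: N_min = ceil(Sum of Task Times / Cycle Time)
N_min = ceil(78 min / 20 min) = ceil(3.9)
N_min = 4 stations

4


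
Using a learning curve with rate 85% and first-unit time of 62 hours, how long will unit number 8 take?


Formula: T_n = T_1 * (learning_rate)^(log2(n)) where learning_rate = rate/100
Doublings = log2(8) = 3
T_n = 62 * 0.85^3
T_n = 62 * 0.6141 = 38.1 hours

38.1 hours


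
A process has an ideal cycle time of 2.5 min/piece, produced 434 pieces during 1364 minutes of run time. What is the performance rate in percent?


Formula: Performance = (Ideal CT * Total Count) / Run Time * 100
Ideal output time = 2.5 * 434 = 1085.0 min
Performance = 1085.0 / 1364 * 100 = 79.5%

79.5%


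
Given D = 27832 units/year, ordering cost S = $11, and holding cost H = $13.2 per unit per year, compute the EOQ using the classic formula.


Formula: EOQ = sqrt(2 * D * S / H)
Numerator: 2 * 27832 * 11 = 612304
2DS/H = 612304 / 13.2 = 46386.7
EOQ = sqrt(46386.7) = 215.4 units

215.4 units


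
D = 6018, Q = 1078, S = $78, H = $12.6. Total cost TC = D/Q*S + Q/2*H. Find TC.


TC = 6018/1078 * 78 + 1078/2 * 12.6

$7226.84


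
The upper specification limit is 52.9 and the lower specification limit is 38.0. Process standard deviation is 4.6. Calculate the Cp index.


Cp = (52.9 - 38.0) / (6 * 4.6)

0.54


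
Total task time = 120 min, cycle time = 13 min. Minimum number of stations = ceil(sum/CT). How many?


Formula: N_min = ceil(Sum of Task Times / Cycle Time)
N_min = ceil(120 min / 13 min) = ceil(9.2308)
N_min = 10 stations

10


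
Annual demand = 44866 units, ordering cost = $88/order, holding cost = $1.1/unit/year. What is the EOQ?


Formula: EOQ = sqrt(2 * D * S / H)
Numerator: 2 * 44866 * 88 = 7896416
2DS/H = 7896416 / 1.1 = 7178560.0
EOQ = sqrt(7178560.0) = 2679.3 units

2679.3 units


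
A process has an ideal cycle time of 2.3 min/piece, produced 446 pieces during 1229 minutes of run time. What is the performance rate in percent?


Formula: Performance = (Ideal CT * Total Count) / Run Time * 100
Ideal output time = 2.3 * 446 = 1025.8 min
Performance = 1025.8 / 1229 * 100 = 83.5%

83.5%


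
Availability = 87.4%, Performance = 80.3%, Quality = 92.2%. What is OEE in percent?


Formula: OEE = Availability * Performance * Quality / 10000
A * P = 87.4% * 80.3% / 100 = 70.18%
OEE = 70.18% * 92.2% / 100 = 64.7%

64.7%


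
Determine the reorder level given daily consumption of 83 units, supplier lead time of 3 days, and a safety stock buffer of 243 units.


Formula: ROP = (Daily Demand * Lead Time) + Safety Stock
Demand during lead time = 83 * 3 = 249 units
ROP = 249 + 243 = 492 units

492 units


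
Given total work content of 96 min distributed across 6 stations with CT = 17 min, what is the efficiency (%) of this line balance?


Formula: Efficiency = Sum of Task Times / (N_stations * CT) * 100
Total station capacity = 6 stations * 17 min = 102 min
Efficiency = 96 / 102 * 100 = 94.1%

94.1%


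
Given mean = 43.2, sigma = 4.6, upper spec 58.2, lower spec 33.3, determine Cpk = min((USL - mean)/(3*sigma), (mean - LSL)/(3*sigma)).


Cpu = (58.2 - 43.2) / (3 * 4.6) = 1.09
Cpl = (43.2 - 33.3) / (3 * 4.6) = 0.72
Cpk = min(1.09, 0.72) = 0.72

0.72


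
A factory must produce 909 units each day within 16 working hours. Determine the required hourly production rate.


Formula: Production Rate = Daily Demand / Available Hours
Rate = 909 units/day / 16 hours/day
Rate = 56.8 units/hour

56.8 units/hour


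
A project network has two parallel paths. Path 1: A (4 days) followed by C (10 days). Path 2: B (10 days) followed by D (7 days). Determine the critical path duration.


Path 1 = 4 + 10 = 14 days
Path 2 = 10 + 7 = 17 days
Duration = max(14, 17) = 17 days

17 days


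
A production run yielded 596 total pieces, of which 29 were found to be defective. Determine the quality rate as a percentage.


Formula: Quality Rate = Good Pieces / Total Pieces * 100
Good pieces = 596 - 29 = 567
QR = 567 / 596 * 100 = 95.1%

95.1%


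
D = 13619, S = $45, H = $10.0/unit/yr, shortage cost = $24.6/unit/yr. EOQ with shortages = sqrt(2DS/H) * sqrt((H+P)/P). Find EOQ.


Formula: EOQ* = sqrt(2DS/H) * sqrt((H+P)/P)
Base EOQ = sqrt(2*13619*45/10.0) = 350.1 units
Correction = sqrt((10.0+24.6)/24.6) = 1.18596
EOQ* = 350.1 * 1.18596 = 415.2 units

415.2 units


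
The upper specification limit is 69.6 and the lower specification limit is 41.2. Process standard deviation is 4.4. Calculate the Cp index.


Cp = (69.6 - 41.2) / (6 * 4.4)

1.08


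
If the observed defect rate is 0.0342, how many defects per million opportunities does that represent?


DPMO = defect_rate * 1000000 = 0.0342 * 1000000

34200


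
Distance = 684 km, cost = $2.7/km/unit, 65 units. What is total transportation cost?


TC = dist * cost * units = 684 * 2.7 * 65 = $120042.00

$120042.00


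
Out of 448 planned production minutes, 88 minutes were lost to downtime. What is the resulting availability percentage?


Formula: Availability = (Planned Time - Downtime) / Planned Time * 100
Uptime = 448 - 88 = 360 min
Availability = 360 / 448 * 100 = 80.4%

80.4%


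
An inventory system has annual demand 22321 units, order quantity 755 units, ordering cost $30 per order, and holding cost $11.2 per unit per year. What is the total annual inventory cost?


TC = 22321/755 * 30 + 755/2 * 11.2

$5114.93


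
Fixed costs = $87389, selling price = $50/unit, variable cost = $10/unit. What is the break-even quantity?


Formula: BEQ = Fixed Costs / (Price - Variable Cost)
Contribution margin = $50 - $10 = $40/unit
BEQ = ceil($87389 / $40/unit) = ceil(2184.72) = 2185 units

2185 units


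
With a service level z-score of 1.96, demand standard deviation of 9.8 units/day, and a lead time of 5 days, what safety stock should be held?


Formula: SS = z * sigma_d * sqrt(LT)
sqrt(LT) = sqrt(5) = 2.2361
SS = 1.96 * 9.8 * 2.2361
SS = 43.0 units

43.0 units


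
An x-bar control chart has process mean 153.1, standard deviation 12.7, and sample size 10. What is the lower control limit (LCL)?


LCL = 153.1 - 3 * 12.7 / sqrt(10)

141.05


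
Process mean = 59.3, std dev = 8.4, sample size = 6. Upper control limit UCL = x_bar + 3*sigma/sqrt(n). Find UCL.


UCL = 59.3 + 3 * 8.4 / sqrt(6)

69.59


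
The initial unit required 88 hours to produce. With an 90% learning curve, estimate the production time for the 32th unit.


Formula: T_n = T_1 * (learning_rate)^(log2(n)) where learning_rate = rate/100
Doublings = log2(32) = 5
T_n = 88 * 0.9^5
T_n = 88 * 0.5905 = 52.0 hours

52.0 hours


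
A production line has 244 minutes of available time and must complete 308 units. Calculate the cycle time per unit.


Formula: CT = Available Time / Number of Units
CT = 244 min / 308 units
CT = 0.79 min/unit

0.79 min/unit


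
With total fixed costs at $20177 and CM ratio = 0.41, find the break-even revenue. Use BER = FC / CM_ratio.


Formula: BER = Fixed Costs / Contribution Margin Ratio
BER = $20177 / 0.41
BER = $49212.20 (to the nearest cent)

$49212.20


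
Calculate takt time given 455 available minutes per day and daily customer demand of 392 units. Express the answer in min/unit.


Formula: Takt Time = Available Production Time / Customer Demand
Takt = 455 min/day / 392 units/day
Takt = 1.16 min/unit

1.16 min/unit


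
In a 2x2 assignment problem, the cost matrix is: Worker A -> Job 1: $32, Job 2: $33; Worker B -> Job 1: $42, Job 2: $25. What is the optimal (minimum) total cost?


Option 1: A->1 + B->2 = $32 + $25 = $57
Option 2: A->2 + B->1 = $33 + $42 = $75
Min cost = min($57, $75) = $57

$57


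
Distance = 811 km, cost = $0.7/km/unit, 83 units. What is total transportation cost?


TC = dist * cost * units = 811 * 0.7 * 83 = $47119.10

$47119.10


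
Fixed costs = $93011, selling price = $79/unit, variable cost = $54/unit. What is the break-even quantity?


Formula: BEQ = Fixed Costs / (Price - Variable Cost)
Contribution margin = $79 - $54 = $25/unit
BEQ = ceil($93011 / $25/unit) = ceil(3720.44) = 3721 units

3721 units


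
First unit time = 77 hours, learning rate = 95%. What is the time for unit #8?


Formula: T_n = T_1 * (learning_rate)^(log2(n)) where learning_rate = rate/100
Doublings = log2(8) = 3
T_n = 77 * 0.95^3
T_n = 77 * 0.8574 = 66.0 hours

66.0 hours


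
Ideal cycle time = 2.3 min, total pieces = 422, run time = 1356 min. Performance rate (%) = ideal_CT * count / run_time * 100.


Formula: Performance = (Ideal CT * Total Count) / Run Time * 100
Ideal output time = 2.3 * 422 = 970.6 min
Performance = 970.6 / 1356 * 100 = 71.6%

71.6%


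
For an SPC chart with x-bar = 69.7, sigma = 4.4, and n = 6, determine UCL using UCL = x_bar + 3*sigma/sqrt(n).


UCL = 69.7 + 3 * 4.4 / sqrt(6)

75.09


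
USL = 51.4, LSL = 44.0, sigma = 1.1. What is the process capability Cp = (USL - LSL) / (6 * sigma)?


Cp = (51.4 - 44.0) / (6 * 1.1)

1.12


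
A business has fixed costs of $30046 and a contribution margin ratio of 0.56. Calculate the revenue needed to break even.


Formula: BER = Fixed Costs / Contribution Margin Ratio
BER = $30046 / 0.56
BER = $53653.57 (to the nearest cent)

$53653.57


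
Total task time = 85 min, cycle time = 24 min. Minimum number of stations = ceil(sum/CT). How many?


Formula: N_min = ceil(Sum of Task Times / Cycle Time)
N_min = ceil(85 min / 24 min) = ceil(3.5417)
N_min = 4 stations

4


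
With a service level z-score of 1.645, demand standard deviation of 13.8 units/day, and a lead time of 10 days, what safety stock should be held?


Formula: SS = z * sigma_d * sqrt(LT)
sqrt(LT) = sqrt(10) = 3.1623
SS = 1.645 * 13.8 * 3.1623
SS = 71.8 units

71.8 units


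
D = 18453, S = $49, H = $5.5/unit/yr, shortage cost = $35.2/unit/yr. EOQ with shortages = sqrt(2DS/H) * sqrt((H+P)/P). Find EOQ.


Formula: EOQ* = sqrt(2DS/H) * sqrt((H+P)/P)
Base EOQ = sqrt(2*18453*49/5.5) = 573.41 units
Correction = sqrt((5.5+35.2)/35.2) = 1.07529
EOQ* = 573.41 * 1.07529 = 616.6 units

616.6 units


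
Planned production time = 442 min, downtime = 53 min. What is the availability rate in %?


Formula: Availability = (Planned Time - Downtime) / Planned Time * 100
Uptime = 442 - 53 = 389 min
Availability = 389 / 442 * 100 = 88.0%

88.0%


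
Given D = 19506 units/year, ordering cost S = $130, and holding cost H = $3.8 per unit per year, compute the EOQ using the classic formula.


Formula: EOQ = sqrt(2 * D * S / H)
Numerator: 2 * 19506 * 130 = 5071560
2DS/H = 5071560 / 3.8 = 1334621.1
EOQ = sqrt(1334621.1) = 1155.3 units

1155.3 units


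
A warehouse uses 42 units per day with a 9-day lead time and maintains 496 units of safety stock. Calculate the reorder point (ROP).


Formula: ROP = (Daily Demand * Lead Time) + Safety Stock
Demand during lead time = 42 * 9 = 378 units
ROP = 378 + 496 = 874 units

874 units


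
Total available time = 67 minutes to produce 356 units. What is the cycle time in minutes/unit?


Formula: CT = Available Time / Number of Units
CT = 67 min / 356 units
CT = 0.19 min/unit

0.19 min/unit


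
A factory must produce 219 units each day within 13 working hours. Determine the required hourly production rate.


Formula: Production Rate = Daily Demand / Available Hours
Rate = 219 units/day / 13 hours/day
Rate = 16.8 units/hour

16.8 units/hour


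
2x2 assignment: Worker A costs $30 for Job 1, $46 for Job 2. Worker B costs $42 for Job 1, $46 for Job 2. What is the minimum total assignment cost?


Option 1: A->1 + B->2 = $30 + $46 = $76
Option 2: A->2 + B->1 = $46 + $42 = $88
Min cost = min($76, $88) = $76

$76


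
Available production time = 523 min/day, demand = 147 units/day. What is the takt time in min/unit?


Formula: Takt Time = Available Production Time / Customer Demand
Takt = 523 min/day / 147 units/day
Takt = 3.56 min/unit

3.56 min/unit


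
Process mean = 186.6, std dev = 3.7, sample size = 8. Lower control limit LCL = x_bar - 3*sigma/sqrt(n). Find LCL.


LCL = 186.6 - 3 * 3.7 / sqrt(8)

182.68


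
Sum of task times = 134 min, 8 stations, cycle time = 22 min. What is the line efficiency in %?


Formula: Efficiency = Sum of Task Times / (N_stations * CT) * 100
Total station capacity = 8 stations * 22 min = 176 min
Efficiency = 134 / 176 * 100 = 76.1%

76.1%


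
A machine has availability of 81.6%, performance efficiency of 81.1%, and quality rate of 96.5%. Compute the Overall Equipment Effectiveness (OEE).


Formula: OEE = Availability * Performance * Quality / 10000
A * P = 81.6% * 81.1% / 100 = 66.18%
OEE = 66.18% * 96.5% / 100 = 63.9%

63.9%


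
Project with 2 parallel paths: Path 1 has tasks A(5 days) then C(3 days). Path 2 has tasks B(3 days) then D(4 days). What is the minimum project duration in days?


Path 1 = 5 + 3 = 8 days
Path 2 = 3 + 4 = 7 days
Duration = max(8, 7) = 8 days

8 days


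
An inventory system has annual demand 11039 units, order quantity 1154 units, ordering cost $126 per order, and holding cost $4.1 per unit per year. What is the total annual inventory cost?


TC = 11039/1154 * 126 + 1154/2 * 4.1

$3571.00


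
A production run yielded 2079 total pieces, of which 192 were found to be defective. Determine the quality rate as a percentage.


Formula: Quality Rate = Good Pieces / Total Pieces * 100
Good pieces = 2079 - 192 = 1887
QR = 1887 / 2079 * 100 = 90.8%

90.8%


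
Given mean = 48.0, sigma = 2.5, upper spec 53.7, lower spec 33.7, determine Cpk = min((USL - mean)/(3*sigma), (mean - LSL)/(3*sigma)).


Cpu = (53.7 - 48.0) / (3 * 2.5) = 0.76
Cpl = (48.0 - 33.7) / (3 * 2.5) = 1.91
Cpk = min(0.76, 1.91) = 0.76

0.76


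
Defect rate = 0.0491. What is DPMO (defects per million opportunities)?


DPMO = defect_rate * 1000000 = 0.0491 * 1000000

49100


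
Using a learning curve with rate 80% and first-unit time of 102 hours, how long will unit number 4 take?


Formula: T_n = T_1 * (learning_rate)^(log2(n)) where learning_rate = rate/100
Doublings = log2(4) = 2
T_n = 102 * 0.8^2
T_n = 102 * 0.64 = 65.3 hours

65.3 hours


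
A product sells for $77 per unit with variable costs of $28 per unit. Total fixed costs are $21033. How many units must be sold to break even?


Formula: BEQ = Fixed Costs / (Price - Variable Cost)
Contribution margin = $77 - $28 = $49/unit
BEQ = ceil($21033 / $49/unit) = ceil(429.24) = 430 units

430 units


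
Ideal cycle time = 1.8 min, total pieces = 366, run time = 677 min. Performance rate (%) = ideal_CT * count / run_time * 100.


Formula: Performance = (Ideal CT * Total Count) / Run Time * 100
Ideal output time = 1.8 * 366 = 658.8 min
Performance = 658.8 / 677 * 100 = 97.3%

97.3%


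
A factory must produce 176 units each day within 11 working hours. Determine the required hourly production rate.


Formula: Production Rate = Daily Demand / Available Hours
Rate = 176 units/day / 11 hours/day
Rate = 16.0 units/hour

16.0 units/hour


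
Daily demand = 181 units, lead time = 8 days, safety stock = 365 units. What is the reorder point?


Formula: ROP = (Daily Demand * Lead Time) + Safety Stock
Demand during lead time = 181 * 8 = 1448 units
ROP = 1448 + 365 = 1813 units

1813 units


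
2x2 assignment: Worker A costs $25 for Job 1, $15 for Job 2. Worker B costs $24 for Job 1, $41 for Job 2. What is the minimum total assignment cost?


Option 1: A->1 + B->2 = $25 + $41 = $66
Option 2: A->2 + B->1 = $15 + $24 = $39
Min cost = min($66, $39) = $39

$39


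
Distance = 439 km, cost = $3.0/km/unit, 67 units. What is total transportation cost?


TC = dist * cost * units = 439 * 3.0 * 67 = $88239.00

$88239.00


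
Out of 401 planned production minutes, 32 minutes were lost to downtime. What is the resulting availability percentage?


Formula: Availability = (Planned Time - Downtime) / Planned Time * 100
Uptime = 401 - 32 = 369 min
Availability = 369 / 401 * 100 = 92.0%

92.0%


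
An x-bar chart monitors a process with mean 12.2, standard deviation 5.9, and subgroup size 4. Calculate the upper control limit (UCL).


UCL = 12.2 + 3 * 5.9 / sqrt(4)

21.05


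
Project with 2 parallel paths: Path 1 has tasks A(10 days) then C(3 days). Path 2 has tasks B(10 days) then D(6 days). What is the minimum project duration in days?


Path 1 = 10 + 3 = 13 days
Path 2 = 10 + 6 = 16 days
Duration = max(13, 16) = 16 days

16 days


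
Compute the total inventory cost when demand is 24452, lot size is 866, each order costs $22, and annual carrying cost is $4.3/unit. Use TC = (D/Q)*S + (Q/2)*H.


TC = 24452/866 * 22 + 866/2 * 4.3

$2483.08


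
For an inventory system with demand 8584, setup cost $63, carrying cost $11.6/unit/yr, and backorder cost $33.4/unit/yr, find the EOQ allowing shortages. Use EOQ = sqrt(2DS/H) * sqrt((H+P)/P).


Formula: EOQ* = sqrt(2DS/H) * sqrt((H+P)/P)
Base EOQ = sqrt(2*8584*63/11.6) = 305.35 units
Correction = sqrt((11.6+33.4)/33.4) = 1.16073
EOQ* = 305.35 * 1.16073 = 354.4 units

354.4 units


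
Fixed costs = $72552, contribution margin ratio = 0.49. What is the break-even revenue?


Formula: BER = Fixed Costs / Contribution Margin Ratio
BER = $72552 / 0.49
BER = $148065.31 (to the nearest cent)

$148065.31


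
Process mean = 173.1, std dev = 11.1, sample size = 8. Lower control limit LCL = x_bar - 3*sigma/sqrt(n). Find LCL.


LCL = 173.1 - 3 * 11.1 / sqrt(8)

161.33


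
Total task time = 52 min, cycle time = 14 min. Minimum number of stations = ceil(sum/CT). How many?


Formula: N_min = ceil(Sum of Task Times / Cycle Time)
N_min = ceil(52 min / 14 min) = ceil(3.7143)
N_min = 4 stations

4


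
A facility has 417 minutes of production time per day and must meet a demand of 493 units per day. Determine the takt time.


Formula: Takt Time = Available Production Time / Customer Demand
Takt = 417 min/day / 493 units/day
Takt = 0.85 min/unit

0.85 min/unit


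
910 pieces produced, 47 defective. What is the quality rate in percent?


Formula: Quality Rate = Good Pieces / Total Pieces * 100
Good pieces = 910 - 47 = 863
QR = 863 / 910 * 100 = 94.8%

94.8%


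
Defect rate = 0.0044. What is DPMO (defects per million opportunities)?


DPMO = defect_rate * 1000000 = 0.0044 * 1000000

4400
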